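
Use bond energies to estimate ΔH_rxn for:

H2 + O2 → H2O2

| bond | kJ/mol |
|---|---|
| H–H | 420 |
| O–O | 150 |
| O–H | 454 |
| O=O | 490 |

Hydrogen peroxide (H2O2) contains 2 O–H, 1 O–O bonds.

Bonds broken (reactants):
  H–H: 1 × 420 = 420
  O=O: 1 × 490 = 490
  Σ(broken) = 910 kJ
Bonds formed (products):
  O–H: 2 × 454 = 908
  O–O: 1 × 150 = 150
  Σ(formed) = 1058 kJ
ΔH = Σ(broken) − Σ(formed) = 910 − 1058 = −148 kJ

ΔH ≈ −148 kJ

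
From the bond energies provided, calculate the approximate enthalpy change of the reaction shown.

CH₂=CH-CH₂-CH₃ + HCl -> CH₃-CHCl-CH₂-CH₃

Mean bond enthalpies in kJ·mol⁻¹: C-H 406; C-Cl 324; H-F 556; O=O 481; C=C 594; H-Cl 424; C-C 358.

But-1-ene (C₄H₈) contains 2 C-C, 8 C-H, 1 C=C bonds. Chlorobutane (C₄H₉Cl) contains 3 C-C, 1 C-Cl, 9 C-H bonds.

ΔH ≈ −70 kJ

Bonds broken (reactants):
  C-C: 2 × 358 = 716
  C-H: 8 × 406 = 3248
  C=C: 1 × 594 = 594
  H-Cl: 1 × 424 = 424
  Σ(broken) = 4982 kJ
Bonds formed (products):
  C-C: 3 × 358 = 1074
  C-Cl: 1 × 324 = 324
  C-H: 9 × 406 = 3654
  Σ(formed) = 5052 kJ
ΔH = Σ(broken) − Σ(formed) = 4982 − 5052 = −70 kJ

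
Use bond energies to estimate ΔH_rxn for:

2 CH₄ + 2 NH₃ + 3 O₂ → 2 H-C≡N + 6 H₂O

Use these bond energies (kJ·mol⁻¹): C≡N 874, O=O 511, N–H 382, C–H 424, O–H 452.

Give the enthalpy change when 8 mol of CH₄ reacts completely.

Bonds broken (reactants):
  C–H: 8 × 424 = 3392
  N–H: 6 × 382 = 2292
  O=O: 3 × 511 = 1533
  Σ(broken) = 7217 kJ
Bonds formed (products):
  C≡N: 2 × 874 = 1748
  C–H: 2 × 424 = 848
  O–H: 12 × 452 = 5424
  Σ(formed) = 8020 kJ
ΔH = Σ(broken) − Σ(formed) = 7217 − 8020 = −803 kJ
For 4× the reaction as written: 4 × (−803) = −3212 kJ

ΔH = −3212 kJ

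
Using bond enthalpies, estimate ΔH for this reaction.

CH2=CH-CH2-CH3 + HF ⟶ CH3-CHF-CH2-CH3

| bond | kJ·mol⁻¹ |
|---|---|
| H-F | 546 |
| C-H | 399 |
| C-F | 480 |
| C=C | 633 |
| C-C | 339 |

Bonds broken (reactants):
  C-C: 2 × 339 = 678
  C-H: 8 × 399 = 3192
  C=C: 1 × 633 = 633
  H-F: 1 × 546 = 546
  Σ(broken) = 5049 kJ
Bonds formed (products):
  C-C: 3 × 339 = 1017
  C-F: 1 × 480 = 480
  C-H: 9 × 399 = 3591
  Σ(formed) = 5088 kJ
ΔH = Σ(broken) − Σ(formed) = 5049 − 5088 = −39 kJ

ΔH ≈ −39 kJ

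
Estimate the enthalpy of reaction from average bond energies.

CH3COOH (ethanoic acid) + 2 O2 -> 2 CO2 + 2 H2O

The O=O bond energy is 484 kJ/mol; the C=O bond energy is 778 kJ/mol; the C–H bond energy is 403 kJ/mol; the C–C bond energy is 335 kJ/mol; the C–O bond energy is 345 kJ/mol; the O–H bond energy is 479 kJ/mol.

ΔH ≈ −914 kJ

Bonds broken (reactants):
  C–C: 1 × 335 = 335
  C–H: 3 × 403 = 1209
  C–O: 1 × 345 = 345
  C=O: 1 × 778 = 778
  O–H: 1 × 479 = 479
  O=O: 2 × 484 = 968
  Σ(broken) = 4114 kJ
Bonds formed (products):
  C=O: 4 × 778 = 3112
  O–H: 4 × 479 = 1916
  Σ(formed) = 5028 kJ
ΔH = Σ(broken) − Σ(formed) = 4114 − 5028 = −914 kJ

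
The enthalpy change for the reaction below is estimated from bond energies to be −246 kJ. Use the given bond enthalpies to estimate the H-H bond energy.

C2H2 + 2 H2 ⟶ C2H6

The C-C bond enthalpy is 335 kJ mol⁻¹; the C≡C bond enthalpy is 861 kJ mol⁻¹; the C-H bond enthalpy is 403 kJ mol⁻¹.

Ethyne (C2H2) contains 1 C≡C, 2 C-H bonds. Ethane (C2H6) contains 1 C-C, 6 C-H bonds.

D(H-H) ≈ 420 kJ/mol

Let D be the H-H bond energy.
Σ(broken) = 1×861 + 2×403 + 2×D = 1667 + 2D
Σ(formed) = 1×335 + 6×403 = 2753
ΔH = Σ(broken) − Σ(formed) = (1667 + 2D) − (2753) = −1086 + 2D
Setting this equal to −246 kJ gives 2D = 840, so D = 420 kJ/mol.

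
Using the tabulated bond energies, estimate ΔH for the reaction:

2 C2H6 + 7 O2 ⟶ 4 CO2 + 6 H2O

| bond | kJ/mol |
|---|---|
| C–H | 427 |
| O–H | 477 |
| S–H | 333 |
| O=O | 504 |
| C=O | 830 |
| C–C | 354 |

Bonds broken (reactants):
  C–C: 2 × 354 = 708
  C–H: 12 × 427 = 5124
  O=O: 7 × 504 = 3528
  Σ(broken) = 9360 kJ
Bonds formed (products):
  C=O: 8 × 830 = 6640
  O–H: 12 × 477 = 5724
  Σ(formed) = 12364 kJ
ΔH = Σ(broken) − Σ(formed) = 9360 − 12364 = −3004 kJ

ΔH ≈ −3004 kJ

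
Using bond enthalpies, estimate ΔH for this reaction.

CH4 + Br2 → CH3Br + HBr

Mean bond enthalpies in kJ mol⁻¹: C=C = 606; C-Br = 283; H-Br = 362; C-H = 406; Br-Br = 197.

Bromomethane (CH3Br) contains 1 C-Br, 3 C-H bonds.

Bonds broken (reactants):
  Br-Br: 1 × 197 = 197
  C-H: 4 × 406 = 1624
  Σ(broken) = 1821 kJ
Bonds formed (products):
  C-Br: 1 × 283 = 283
  C-H: 3 × 406 = 1218
  H-Br: 1 × 362 = 362
  Σ(formed) = 1863 kJ
ΔH = Σ(broken) − Σ(formed) = 1821 − 1863 = −42 kJ

ΔH ≈ −42 kJ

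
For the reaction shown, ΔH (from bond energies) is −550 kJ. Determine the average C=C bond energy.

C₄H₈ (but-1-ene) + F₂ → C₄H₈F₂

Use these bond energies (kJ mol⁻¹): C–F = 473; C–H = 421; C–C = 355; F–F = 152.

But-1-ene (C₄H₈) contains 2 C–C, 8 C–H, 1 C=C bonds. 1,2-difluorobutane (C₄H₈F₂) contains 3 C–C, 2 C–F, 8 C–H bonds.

D(C=C) ≈ 599 kJ/mol

Let D be the C=C bond energy.
Σ(broken) = 2×355 + 8×421 + 1×D + 1×152 = 4230 + D
Σ(formed) = 3×355 + 2×473 + 8×421 = 5379
ΔH = Σ(broken) − Σ(formed) = (4230 + D) − (5379) = −1149 + D
Setting this equal to −550 kJ gives D = 599 kJ/mol.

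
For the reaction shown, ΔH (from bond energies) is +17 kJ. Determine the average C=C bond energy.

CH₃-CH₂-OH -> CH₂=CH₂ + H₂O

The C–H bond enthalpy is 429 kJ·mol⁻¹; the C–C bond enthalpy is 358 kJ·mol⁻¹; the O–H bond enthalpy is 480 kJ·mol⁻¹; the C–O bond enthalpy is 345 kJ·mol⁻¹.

Let D be the C=C bond energy.
Σ(broken) = 1×358 + 5×429 + 1×345 + 1×480 = 3328
Σ(formed) = 4×429 + 1×D + 2×480 = 2676 + D
ΔH = Σ(broken) − Σ(formed) = (3328) − (2676 + D) = +652 − D
Setting this equal to +17 kJ gives D = 635 kJ/mol.

D(C=C) ≈ 635 kJ/mol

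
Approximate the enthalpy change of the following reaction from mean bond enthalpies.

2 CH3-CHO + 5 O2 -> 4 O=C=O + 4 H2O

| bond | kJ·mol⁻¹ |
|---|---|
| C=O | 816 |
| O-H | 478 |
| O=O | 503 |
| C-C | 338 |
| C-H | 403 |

ΔH ≈ −2305 kJ

Bonds broken (reactants):
  C-C: 2 × 338 = 676
  C-H: 8 × 403 = 3224
  C=O: 2 × 816 = 1632
  O=O: 5 × 503 = 2515
  Σ(broken) = 8047 kJ
Bonds formed (products):
  C=O: 8 × 816 = 6528
  O-H: 8 × 478 = 3824
  Σ(formed) = 10352 kJ
ΔH = Σ(broken) − Σ(formed) = 8047 − 10352 = −2305 kJ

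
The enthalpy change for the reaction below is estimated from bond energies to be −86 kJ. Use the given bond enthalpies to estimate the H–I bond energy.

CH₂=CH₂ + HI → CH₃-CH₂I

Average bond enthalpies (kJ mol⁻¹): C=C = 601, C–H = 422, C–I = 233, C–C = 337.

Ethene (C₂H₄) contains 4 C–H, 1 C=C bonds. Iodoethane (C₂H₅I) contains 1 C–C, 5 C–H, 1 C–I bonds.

Let D be the H–I bond energy.
Σ(broken) = 4×422 + 1×601 + 1×D = 2289 + D
Σ(formed) = 1×337 + 5×422 + 1×233 = 2680
ΔH = Σ(broken) − Σ(formed) = (2289 + D) − (2680) = −391 + D
Setting this equal to −86 kJ gives D = 305 kJ/mol.

D(H–I) ≈ 305 kJ/mol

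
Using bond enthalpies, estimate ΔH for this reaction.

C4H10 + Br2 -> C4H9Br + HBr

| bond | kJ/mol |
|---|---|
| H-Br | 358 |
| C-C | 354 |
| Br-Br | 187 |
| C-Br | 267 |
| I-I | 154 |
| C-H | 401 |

Bonds broken (reactants):
  Br-Br: 1 × 187 = 187
  C-C: 3 × 354 = 1062
  C-H: 10 × 401 = 4010
  Σ(broken) = 5259 kJ
Bonds formed (products):
  C-Br: 1 × 267 = 267
  C-C: 3 × 354 = 1062
  C-H: 9 × 401 = 3609
  H-Br: 1 × 358 = 358
  Σ(formed) = 5296 kJ
ΔH = Σ(broken) − Σ(formed) = 5259 − 5296 = −37 kJ

ΔH ≈ −37 kJ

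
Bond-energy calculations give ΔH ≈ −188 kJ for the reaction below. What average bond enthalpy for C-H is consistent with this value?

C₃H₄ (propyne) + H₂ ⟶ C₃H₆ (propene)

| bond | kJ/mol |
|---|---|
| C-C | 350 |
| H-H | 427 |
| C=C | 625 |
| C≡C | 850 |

Let D be the C-H bond energy.
Σ(broken) = 1×850 + 1×350 + 4×D + 1×427 = 1627 + 4D
Σ(formed) = 1×350 + 6×D + 1×625 = 975 + 6D
ΔH = Σ(broken) − Σ(formed) = (1627 + 4D) − (975 + 6D) = +652 − 2D
Setting this equal to −188 kJ gives 2D = 840, so D = 420 kJ/mol.

D(C-H) ≈ 420 kJ/mol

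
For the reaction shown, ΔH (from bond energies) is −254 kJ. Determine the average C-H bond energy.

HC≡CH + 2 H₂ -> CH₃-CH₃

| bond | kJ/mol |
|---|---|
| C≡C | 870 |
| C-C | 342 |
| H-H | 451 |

Let D be the C-H bond energy.
Σ(broken) = 1×870 + 2×D + 2×451 = 1772 + 2D
Σ(formed) = 1×342 + 6×D = 342 + 6D
ΔH = Σ(broken) − Σ(formed) = (1772 + 2D) − (342 + 6D) = +1430 − 4D
Setting this equal to −254 kJ gives 4D = 1684, so D = 421 kJ/mol.

D(C-H) ≈ 421 kJ/mol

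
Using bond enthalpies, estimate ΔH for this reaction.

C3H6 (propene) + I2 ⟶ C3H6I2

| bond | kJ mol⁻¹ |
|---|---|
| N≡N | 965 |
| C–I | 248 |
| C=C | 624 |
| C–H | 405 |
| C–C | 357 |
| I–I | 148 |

ΔH ≈ −81 kJ

Bonds broken (reactants):
  C–C: 1 × 357 = 357
  C–H: 6 × 405 = 2430
  C=C: 1 × 624 = 624
  I–I: 1 × 148 = 148
  Σ(broken) = 3559 kJ
Bonds formed (products):
  C–C: 2 × 357 = 714
  C–H: 6 × 405 = 2430
  C–I: 2 × 248 = 496
  Σ(formed) = 3640 kJ
ΔH = Σ(broken) − Σ(formed) = 3559 − 3640 = −81 kJ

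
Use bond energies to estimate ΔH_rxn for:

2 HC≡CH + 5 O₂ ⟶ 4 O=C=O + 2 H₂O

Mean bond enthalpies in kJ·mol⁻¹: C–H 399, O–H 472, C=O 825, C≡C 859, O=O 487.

Bonds broken (reactants):
  C≡C: 2 × 859 = 1718
  C–H: 4 × 399 = 1596
  O=O: 5 × 487 = 2435
  Σ(broken) = 5749 kJ
Bonds formed (products):
  C=O: 8 × 825 = 6600
  O–H: 4 × 472 = 1888
  Σ(formed) = 8488 kJ
ΔH = Σ(broken) − Σ(formed) = 5749 − 8488 = −2739 kJ

ΔH ≈ −2739 kJ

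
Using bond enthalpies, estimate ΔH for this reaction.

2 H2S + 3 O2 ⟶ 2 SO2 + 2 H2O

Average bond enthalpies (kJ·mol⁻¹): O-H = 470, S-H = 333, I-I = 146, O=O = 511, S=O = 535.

Bonds broken (reactants):
  O=O: 3 × 511 = 1533
  S-H: 4 × 333 = 1332
  Σ(broken) = 2865 kJ
Bonds formed (products):
  O-H: 4 × 470 = 1880
  S=O: 4 × 535 = 2140
  Σ(formed) = 4020 kJ
ΔH = Σ(broken) − Σ(formed) = 2865 − 4020 = −1155 kJ

ΔH ≈ −1155 kJ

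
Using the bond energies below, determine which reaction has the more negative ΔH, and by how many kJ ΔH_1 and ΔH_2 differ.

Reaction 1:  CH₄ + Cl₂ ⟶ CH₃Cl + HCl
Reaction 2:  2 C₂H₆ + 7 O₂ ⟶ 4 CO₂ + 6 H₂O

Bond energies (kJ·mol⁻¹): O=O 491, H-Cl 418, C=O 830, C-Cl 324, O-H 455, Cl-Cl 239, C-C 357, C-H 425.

Reaction 2, by 2771 kJ

Reaction 1:
  Bonds broken (reactants):
    C-H: 4 × 425 = 1700
    Cl-Cl: 1 × 239 = 239
    Σ(broken) = 1939 kJ
  Bonds formed (products):
    C-Cl: 1 × 324 = 324
    C-H: 3 × 425 = 1275
    H-Cl: 1 × 418 = 418
    Σ(formed) = 2017 kJ
  ΔH_1 = 1939 − 2017 = −78 kJ
Reaction 2:
  Bonds broken (reactants):
    C-C: 2 × 357 = 714
    C-H: 12 × 425 = 5100
    O=O: 7 × 491 = 3437
    Σ(broken) = 9251 kJ
  Bonds formed (products):
    C=O: 8 × 830 = 6640
    O-H: 12 × 455 = 5460
    Σ(formed) = 12100 kJ
  ΔH_2 = 9251 − 12100 = −2849 kJ
ΔH_1 − ΔH_2 = +2771 kJ, so reaction 2 has the more negative ΔH; |ΔH_1 − ΔH_2| = 2771 kJ.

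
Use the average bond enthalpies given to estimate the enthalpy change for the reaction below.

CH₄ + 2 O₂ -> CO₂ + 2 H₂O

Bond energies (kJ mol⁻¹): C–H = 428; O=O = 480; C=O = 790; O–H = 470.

ΔH ≈ −788 kJ

Bonds broken (reactants):
  C–H: 4 × 428 = 1712
  O=O: 2 × 480 = 960
  Σ(broken) = 2672 kJ
Bonds formed (products):
  C=O: 2 × 790 = 1580
  O–H: 4 × 470 = 1880
  Σ(formed) = 3460 kJ
ΔH = Σ(broken) − Σ(formed) = 2672 − 3460 = −788 kJ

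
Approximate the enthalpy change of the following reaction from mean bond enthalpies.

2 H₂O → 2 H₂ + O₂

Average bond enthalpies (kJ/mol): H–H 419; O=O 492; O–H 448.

ΔH ≈ +462 kJ

Bonds broken (reactants):
  O–H: 4 × 448 = 1792
  Σ(broken) = 1792 kJ
Bonds formed (products):
  H–H: 2 × 419 = 838
  O=O: 1 × 492 = 492
  Σ(formed) = 1330 kJ
ΔH = Σ(broken) − Σ(formed) = 1792 − 1330 = +462 kJ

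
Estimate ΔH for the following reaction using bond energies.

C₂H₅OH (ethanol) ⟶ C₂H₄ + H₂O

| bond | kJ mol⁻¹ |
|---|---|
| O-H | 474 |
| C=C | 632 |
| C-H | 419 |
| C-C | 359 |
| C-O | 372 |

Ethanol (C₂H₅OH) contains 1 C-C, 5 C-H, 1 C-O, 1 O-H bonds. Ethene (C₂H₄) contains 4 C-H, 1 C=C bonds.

ΔH ≈ +44 kJ

Bonds broken (reactants):
  C-C: 1 × 359 = 359
  C-H: 5 × 419 = 2095
  C-O: 1 × 372 = 372
  O-H: 1 × 474 = 474
  Σ(broken) = 3300 kJ
Bonds formed (products):
  C-H: 4 × 419 = 1676
  C=C: 1 × 632 = 632
  O-H: 2 × 474 = 948
  Σ(formed) = 3256 kJ
ΔH = Σ(broken) − Σ(formed) = 3300 − 3256 = +44 kJ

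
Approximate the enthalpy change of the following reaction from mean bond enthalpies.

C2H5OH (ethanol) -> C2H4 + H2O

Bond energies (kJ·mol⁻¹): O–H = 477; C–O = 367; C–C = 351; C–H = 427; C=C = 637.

Bonds broken (reactants):
  C–C: 1 × 351 = 351
  C–H: 5 × 427 = 2135
  C–O: 1 × 367 = 367
  O–H: 1 × 477 = 477
  Σ(broken) = 3330 kJ
Bonds formed (products):
  C–H: 4 × 427 = 1708
  C=C: 1 × 637 = 637
  O–H: 2 × 477 = 954
  Σ(formed) = 3299 kJ
ΔH = Σ(broken) − Σ(formed) = 3330 − 3299 = +31 kJ

ΔH ≈ +31 kJ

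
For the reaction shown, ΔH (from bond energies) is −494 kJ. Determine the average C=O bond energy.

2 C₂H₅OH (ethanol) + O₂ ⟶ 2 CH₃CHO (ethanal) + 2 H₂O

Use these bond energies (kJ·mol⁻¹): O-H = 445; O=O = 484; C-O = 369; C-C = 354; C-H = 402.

D(C=O) ≈ 815 kJ/mol

Let D be the C=O bond energy.
Σ(broken) = 2×354 + 10×402 + 2×369 + 2×445 + 1×484 = 6840
Σ(formed) = 2×354 + 8×402 + 2×D + 4×445 = 5704 + 2D
ΔH = Σ(broken) − Σ(formed) = (6840) − (5704 + 2D) = +1136 − 2D
Setting this equal to −494 kJ gives 2D = 1630, so D = 815 kJ/mol.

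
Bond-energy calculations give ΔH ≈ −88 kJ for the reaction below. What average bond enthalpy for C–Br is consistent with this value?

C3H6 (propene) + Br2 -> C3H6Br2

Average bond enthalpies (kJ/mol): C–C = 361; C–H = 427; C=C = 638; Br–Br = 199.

D(C–Br) ≈ 282 kJ/mol

Let D be the C–Br bond energy.
Σ(broken) = 1×199 + 1×361 + 6×427 + 1×638 = 3760
Σ(formed) = 2×D + 2×361 + 6×427 = 3284 + 2D
ΔH = Σ(broken) − Σ(formed) = (3760) − (3284 + 2D) = +476 − 2D
Setting this equal to −88 kJ gives 2D = 564, so D = 282 kJ/mol.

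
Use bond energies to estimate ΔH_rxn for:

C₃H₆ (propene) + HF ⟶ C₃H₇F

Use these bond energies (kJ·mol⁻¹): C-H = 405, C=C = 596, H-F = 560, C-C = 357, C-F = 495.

Bonds broken (reactants):
  C-C: 1 × 357 = 357
  C-H: 6 × 405 = 2430
  C=C: 1 × 596 = 596
  H-F: 1 × 560 = 560
  Σ(broken) = 3943 kJ
Bonds formed (products):
  C-C: 2 × 357 = 714
  C-F: 1 × 495 = 495
  C-H: 7 × 405 = 2835
  Σ(formed) = 4044 kJ
ΔH = Σ(broken) − Σ(formed) = 3943 − 4044 = −101 kJ

ΔH ≈ −101 kJ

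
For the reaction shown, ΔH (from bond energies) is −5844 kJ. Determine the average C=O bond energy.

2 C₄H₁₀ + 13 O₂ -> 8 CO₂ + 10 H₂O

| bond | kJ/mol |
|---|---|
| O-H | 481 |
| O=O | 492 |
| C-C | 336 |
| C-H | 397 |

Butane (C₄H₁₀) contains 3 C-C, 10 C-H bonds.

Let D be the C=O bond energy.
Σ(broken) = 6×336 + 20×397 + 13×492 = 16352
Σ(formed) = 16×D + 20×481 = 9620 + 16D
ΔH = Σ(broken) − Σ(formed) = (16352) − (9620 + 16D) = +6732 − 16D
Setting this equal to −5844 kJ gives 16D = 12576, so D = 786 kJ/mol.

D(C=O) ≈ 786 kJ/mol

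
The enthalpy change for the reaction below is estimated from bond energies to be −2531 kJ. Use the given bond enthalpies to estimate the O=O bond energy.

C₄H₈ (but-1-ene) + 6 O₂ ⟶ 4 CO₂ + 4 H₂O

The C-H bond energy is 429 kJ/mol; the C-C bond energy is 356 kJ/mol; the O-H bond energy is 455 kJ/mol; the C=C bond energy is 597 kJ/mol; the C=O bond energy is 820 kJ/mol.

D(O=O) ≈ 488 kJ/mol

Let D be the O=O bond energy.
Σ(broken) = 2×356 + 8×429 + 1×597 + 6×D = 4741 + 6D
Σ(formed) = 8×820 + 8×455 = 10200
ΔH = Σ(broken) − Σ(formed) = (4741 + 6D) − (10200) = −5459 + 6D
Setting this equal to −2531 kJ gives 6D = 2928, so D = 488 kJ/mol.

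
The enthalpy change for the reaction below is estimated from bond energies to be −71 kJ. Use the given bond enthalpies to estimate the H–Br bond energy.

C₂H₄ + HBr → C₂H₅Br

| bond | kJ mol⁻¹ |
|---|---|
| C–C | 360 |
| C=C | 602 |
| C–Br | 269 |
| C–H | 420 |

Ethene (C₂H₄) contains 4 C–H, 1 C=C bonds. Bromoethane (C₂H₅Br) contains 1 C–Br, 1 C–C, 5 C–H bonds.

D(H–Br) ≈ 376 kJ/mol

Let D be the H–Br bond energy.
Σ(broken) = 4×420 + 1×602 + 1×D = 2282 + D
Σ(formed) = 1×269 + 1×360 + 5×420 = 2729
ΔH = Σ(broken) − Σ(formed) = (2282 + D) − (2729) = −447 + D
Setting this equal to −71 kJ gives D = 376 kJ/mol.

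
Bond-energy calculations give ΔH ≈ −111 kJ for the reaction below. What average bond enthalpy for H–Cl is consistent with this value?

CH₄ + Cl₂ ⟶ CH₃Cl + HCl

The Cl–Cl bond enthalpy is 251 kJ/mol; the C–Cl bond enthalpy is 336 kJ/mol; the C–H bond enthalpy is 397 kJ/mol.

D(H–Cl) ≈ 423 kJ/mol

Let D be the H–Cl bond energy.
Σ(broken) = 4×397 + 1×251 = 1839
Σ(formed) = 1×336 + 3×397 + 1×D = 1527 + D
ΔH = Σ(broken) − Σ(formed) = (1839) − (1527 + D) = +312 − D
Setting this equal to −111 kJ gives D = 423 kJ/mol.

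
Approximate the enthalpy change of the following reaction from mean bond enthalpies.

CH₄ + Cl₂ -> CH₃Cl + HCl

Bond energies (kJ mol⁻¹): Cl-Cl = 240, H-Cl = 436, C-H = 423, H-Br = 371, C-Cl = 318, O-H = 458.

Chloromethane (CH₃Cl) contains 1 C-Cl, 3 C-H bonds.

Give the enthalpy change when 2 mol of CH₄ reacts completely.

Bonds broken (reactants):
  C-H: 4 × 423 = 1692
  Cl-Cl: 1 × 240 = 240
  Σ(broken) = 1932 kJ
Bonds formed (products):
  C-Cl: 1 × 318 = 318
  C-H: 3 × 423 = 1269
  H-Cl: 1 × 436 = 436
  Σ(formed) = 2023 kJ
ΔH = Σ(broken) − Σ(formed) = 1932 − 2023 = −91 kJ
For 2× the reaction as written: 2 × (−91) = −182 kJ

ΔH = −182 kJ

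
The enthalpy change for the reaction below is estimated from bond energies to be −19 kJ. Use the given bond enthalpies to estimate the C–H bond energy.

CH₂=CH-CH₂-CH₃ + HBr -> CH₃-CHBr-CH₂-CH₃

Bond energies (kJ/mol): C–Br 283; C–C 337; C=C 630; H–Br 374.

Let D be the C–H bond energy.
Σ(broken) = 2×337 + 8×D + 1×630 + 1×374 = 1678 + 8D
Σ(formed) = 1×283 + 3×337 + 9×D = 1294 + 9D
ΔH = Σ(broken) − Σ(formed) = (1678 + 8D) − (1294 + 9D) = +384 − D
Setting this equal to −19 kJ gives D = 403 kJ/mol.

D(C–H) ≈ 403 kJ/mol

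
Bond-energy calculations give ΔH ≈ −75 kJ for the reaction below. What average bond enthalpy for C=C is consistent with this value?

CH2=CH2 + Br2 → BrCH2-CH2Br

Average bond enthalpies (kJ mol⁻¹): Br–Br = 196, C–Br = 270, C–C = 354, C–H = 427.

Let D be the C=C bond energy.
Σ(broken) = 1×196 + 4×427 + 1×D = 1904 + D
Σ(formed) = 2×270 + 1×354 + 4×427 = 2602
ΔH = Σ(broken) − Σ(formed) = (1904 + D) − (2602) = −698 + D
Setting this equal to −75 kJ gives D = 623 kJ/mol.

D(C=C) ≈ 623 kJ/mol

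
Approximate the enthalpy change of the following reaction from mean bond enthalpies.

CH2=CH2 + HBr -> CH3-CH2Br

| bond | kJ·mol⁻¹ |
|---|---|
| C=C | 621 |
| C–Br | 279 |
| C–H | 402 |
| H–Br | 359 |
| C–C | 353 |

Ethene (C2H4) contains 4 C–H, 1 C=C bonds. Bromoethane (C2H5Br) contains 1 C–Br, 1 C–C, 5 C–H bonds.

Bonds broken (reactants):
  C–H: 4 × 402 = 1608
  C=C: 1 × 621 = 621
  H–Br: 1 × 359 = 359
  Σ(broken) = 2588 kJ
Bonds formed (products):
  C–Br: 1 × 279 = 279
  C–C: 1 × 353 = 353
  C–H: 5 × 402 = 2010
  Σ(formed) = 2642 kJ
ΔH = Σ(broken) − Σ(formed) = 2588 − 2642 = −54 kJ

ΔH ≈ −54 kJ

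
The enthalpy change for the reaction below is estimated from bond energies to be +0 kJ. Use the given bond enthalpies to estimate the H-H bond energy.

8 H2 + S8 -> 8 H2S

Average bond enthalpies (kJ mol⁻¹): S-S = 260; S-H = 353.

Let D be the H-H bond energy.
Σ(broken) = 8×D + 8×260 = 2080 + 8D
Σ(formed) = 16×353 = 5648
ΔH = Σ(broken) − Σ(formed) = (2080 + 8D) − (5648) = −3568 + 8D
Setting this equal to +0 kJ gives 8D = 3568, so D = 446 kJ/mol.

D(H-H) ≈ 446 kJ/mol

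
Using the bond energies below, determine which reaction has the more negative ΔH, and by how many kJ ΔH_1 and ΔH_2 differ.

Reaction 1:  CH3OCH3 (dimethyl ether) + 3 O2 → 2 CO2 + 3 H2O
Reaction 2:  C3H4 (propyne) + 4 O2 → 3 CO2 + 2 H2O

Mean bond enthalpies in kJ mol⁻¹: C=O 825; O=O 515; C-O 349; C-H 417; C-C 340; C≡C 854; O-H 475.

Reaction 1:
  Bonds broken (reactants):
    C-H: 6 × 417 = 2502
    C-O: 2 × 349 = 698
    O=O: 3 × 515 = 1545
    Σ(broken) = 4745 kJ
  Bonds formed (products):
    C=O: 4 × 825 = 3300
    O-H: 6 × 475 = 2850
    Σ(formed) = 6150 kJ
  ΔH_1 = 4745 − 6150 = −1405 kJ
Reaction 2:
  Bonds broken (reactants):
    C≡C: 1 × 854 = 854
    C-C: 1 × 340 = 340
    C-H: 4 × 417 = 1668
    O=O: 4 × 515 = 2060
    Σ(broken) = 4922 kJ
  Bonds formed (products):
    C=O: 6 × 825 = 4950
    O-H: 4 × 475 = 1900
    Σ(formed) = 6850 kJ
  ΔH_2 = 4922 − 6850 = −1928 kJ
ΔH_1 − ΔH_2 = +523 kJ, so reaction 2 has the more negative ΔH; |ΔH_1 − ΔH_2| = 523 kJ.

Reaction 2, by 523 kJ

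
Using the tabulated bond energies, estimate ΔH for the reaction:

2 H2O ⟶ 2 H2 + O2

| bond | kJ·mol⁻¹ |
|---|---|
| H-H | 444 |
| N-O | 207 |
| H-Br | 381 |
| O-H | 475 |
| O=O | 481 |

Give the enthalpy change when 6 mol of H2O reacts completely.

Bonds broken (reactants):
  O-H: 4 × 475 = 1900
  Σ(broken) = 1900 kJ
Bonds formed (products):
  H-H: 2 × 444 = 888
  O=O: 1 × 481 = 481
  Σ(formed) = 1369 kJ
ΔH = Σ(broken) − Σ(formed) = 1900 − 1369 = +531 kJ
For 3× the reaction as written: 3 × (+531) = +1593 kJ

ΔH = +1593 kJ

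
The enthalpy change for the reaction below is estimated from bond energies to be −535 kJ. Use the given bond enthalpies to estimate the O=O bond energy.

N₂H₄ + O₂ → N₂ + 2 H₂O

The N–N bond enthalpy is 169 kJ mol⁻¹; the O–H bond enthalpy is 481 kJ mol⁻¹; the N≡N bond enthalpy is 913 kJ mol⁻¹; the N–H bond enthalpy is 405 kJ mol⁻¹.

Let D be the O=O bond energy.
Σ(broken) = 4×405 + 1×169 + 1×D = 1789 + D
Σ(formed) = 1×913 + 4×481 = 2837
ΔH = Σ(broken) − Σ(formed) = (1789 + D) − (2837) = −1048 + D
Setting this equal to −535 kJ gives D = 513 kJ/mol.

D(O=O) ≈ 513 kJ/mol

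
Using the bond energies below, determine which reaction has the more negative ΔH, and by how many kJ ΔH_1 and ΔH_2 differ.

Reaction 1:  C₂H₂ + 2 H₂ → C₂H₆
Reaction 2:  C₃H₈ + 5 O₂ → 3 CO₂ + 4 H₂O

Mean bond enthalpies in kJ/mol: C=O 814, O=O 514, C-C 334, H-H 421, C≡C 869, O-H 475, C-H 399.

Reaction 2, by 2035 kJ

Reaction 1:
  Bonds broken (reactants):
    C≡C: 1 × 869 = 869
    C-H: 2 × 399 = 798
    H-H: 2 × 421 = 842
    Σ(broken) = 2509 kJ
  Bonds formed (products):
    C-C: 1 × 334 = 334
    C-H: 6 × 399 = 2394
    Σ(formed) = 2728 kJ
  ΔH_1 = 2509 − 2728 = −219 kJ
Reaction 2:
  Bonds broken (reactants):
    C-C: 2 × 334 = 668
    C-H: 8 × 399 = 3192
    O=O: 5 × 514 = 2570
    Σ(broken) = 6430 kJ
  Bonds formed (products):
    C=O: 6 × 814 = 4884
    O-H: 8 × 475 = 3800
    Σ(formed) = 8684 kJ
  ΔH_2 = 6430 − 8684 = −2254 kJ
ΔH_1 − ΔH_2 = +2035 kJ, so reaction 2 has the more negative ΔH; |ΔH_1 − ΔH_2| = 2035 kJ.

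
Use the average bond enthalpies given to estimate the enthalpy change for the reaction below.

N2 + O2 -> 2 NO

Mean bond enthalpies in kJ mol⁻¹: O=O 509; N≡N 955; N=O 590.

Bonds broken (reactants):
  N≡N: 1 × 955 = 955
  O=O: 1 × 509 = 509
  Σ(broken) = 1464 kJ
Bonds formed (products):
  N=O: 2 × 590 = 1180
  Σ(formed) = 1180 kJ
ΔH = Σ(broken) − Σ(formed) = 1464 − 1180 = +284 kJ

ΔH ≈ +284 kJ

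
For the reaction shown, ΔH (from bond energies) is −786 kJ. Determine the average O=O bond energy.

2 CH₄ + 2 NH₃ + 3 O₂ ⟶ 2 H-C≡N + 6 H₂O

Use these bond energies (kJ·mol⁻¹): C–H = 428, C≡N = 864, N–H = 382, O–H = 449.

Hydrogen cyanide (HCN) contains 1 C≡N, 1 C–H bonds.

Let D be the O=O bond energy.
Σ(broken) = 8×428 + 6×382 + 3×D = 5716 + 3D
Σ(formed) = 2×864 + 2×428 + 12×449 = 7972
ΔH = Σ(broken) − Σ(formed) = (5716 + 3D) − (7972) = −2256 + 3D
Setting this equal to −786 kJ gives 3D = 1470, so D = 490 kJ/mol.

D(O=O) ≈ 490 kJ/mol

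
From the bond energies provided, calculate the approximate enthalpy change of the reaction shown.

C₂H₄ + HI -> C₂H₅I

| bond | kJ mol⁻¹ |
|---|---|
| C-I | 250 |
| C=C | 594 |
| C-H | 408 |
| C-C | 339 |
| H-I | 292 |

Bonds broken (reactants):
  C-H: 4 × 408 = 1632
  C=C: 1 × 594 = 594
  H-I: 1 × 292 = 292
  Σ(broken) = 2518 kJ
Bonds formed (products):
  C-C: 1 × 339 = 339
  C-H: 5 × 408 = 2040
  C-I: 1 × 250 = 250
  Σ(formed) = 2629 kJ
ΔH = Σ(broken) − Σ(formed) = 2518 − 2629 = −111 kJ

ΔH ≈ −111 kJ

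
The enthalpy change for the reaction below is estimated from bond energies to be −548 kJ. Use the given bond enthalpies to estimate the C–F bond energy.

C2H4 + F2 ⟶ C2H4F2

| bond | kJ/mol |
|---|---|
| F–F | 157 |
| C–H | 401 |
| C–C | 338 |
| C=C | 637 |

D(C–F) ≈ 502 kJ/mol

Let D be the C–F bond energy.
Σ(broken) = 4×401 + 1×637 + 1×157 = 2398
Σ(formed) = 1×338 + 2×D + 4×401 = 1942 + 2D
ΔH = Σ(broken) − Σ(formed) = (2398) − (1942 + 2D) = +456 − 2D
Setting this equal to −548 kJ gives 2D = 1004, so D = 502 kJ/mol.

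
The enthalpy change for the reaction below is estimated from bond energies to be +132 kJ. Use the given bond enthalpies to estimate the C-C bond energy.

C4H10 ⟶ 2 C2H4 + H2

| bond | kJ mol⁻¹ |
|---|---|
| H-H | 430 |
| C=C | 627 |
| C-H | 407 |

Let D be the C-C bond energy.
Σ(broken) = 3×D + 10×407 = 4070 + 3D
Σ(formed) = 8×407 + 2×627 + 1×430 = 4940
ΔH = Σ(broken) − Σ(formed) = (4070 + 3D) − (4940) = −870 + 3D
Setting this equal to +132 kJ gives 3D = 1002, so D = 334 kJ/mol.

D(C-C) ≈ 334 kJ/mol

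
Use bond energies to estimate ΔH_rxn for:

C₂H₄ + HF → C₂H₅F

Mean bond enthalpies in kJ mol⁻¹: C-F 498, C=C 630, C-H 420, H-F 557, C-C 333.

Bonds broken (reactants):
  C-H: 4 × 420 = 1680
  C=C: 1 × 630 = 630
  H-F: 1 × 557 = 557
  Σ(broken) = 2867 kJ
Bonds formed (products):
  C-C: 1 × 333 = 333
  C-F: 1 × 498 = 498
  C-H: 5 × 420 = 2100
  Σ(formed) = 2931 kJ
ΔH = Σ(broken) − Σ(formed) = 2867 − 2931 = −64 kJ

ΔH ≈ −64 kJ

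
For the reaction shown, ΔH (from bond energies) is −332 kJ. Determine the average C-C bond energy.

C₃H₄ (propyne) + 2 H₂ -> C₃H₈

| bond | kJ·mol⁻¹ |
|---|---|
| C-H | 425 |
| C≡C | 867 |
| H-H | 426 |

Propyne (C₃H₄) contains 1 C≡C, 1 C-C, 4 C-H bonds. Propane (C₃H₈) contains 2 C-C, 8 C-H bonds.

Let D be the C-C bond energy.
Σ(broken) = 1×867 + 1×D + 4×425 + 2×426 = 3419 + D
Σ(formed) = 2×D + 8×425 = 3400 + 2D
ΔH = Σ(broken) − Σ(formed) = (3419 + D) − (3400 + 2D) = +19 − D
Setting this equal to −332 kJ gives D = 351 kJ/mol.

D(C-C) ≈ 351 kJ/mol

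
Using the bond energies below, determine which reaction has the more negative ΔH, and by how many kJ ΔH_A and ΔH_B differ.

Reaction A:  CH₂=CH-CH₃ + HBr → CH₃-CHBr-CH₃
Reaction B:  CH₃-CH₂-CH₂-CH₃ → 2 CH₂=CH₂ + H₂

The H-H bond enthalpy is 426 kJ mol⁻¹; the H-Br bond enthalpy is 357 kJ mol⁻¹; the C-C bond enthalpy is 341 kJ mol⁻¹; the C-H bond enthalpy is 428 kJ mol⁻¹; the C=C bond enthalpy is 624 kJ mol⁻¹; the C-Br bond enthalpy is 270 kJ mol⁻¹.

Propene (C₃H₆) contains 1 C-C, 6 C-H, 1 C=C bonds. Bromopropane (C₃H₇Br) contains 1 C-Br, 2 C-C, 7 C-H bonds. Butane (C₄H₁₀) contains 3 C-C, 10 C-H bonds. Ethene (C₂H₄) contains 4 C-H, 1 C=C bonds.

Reaction A, by 263 kJ

Reaction A:
  Bonds broken (reactants):
    C-C: 1 × 341 = 341
    C-H: 6 × 428 = 2568
    C=C: 1 × 624 = 624
    H-Br: 1 × 357 = 357
    Σ(broken) = 3890 kJ
  Bonds formed (products):
    C-Br: 1 × 270 = 270
    C-C: 2 × 341 = 682
    C-H: 7 × 428 = 2996
    Σ(formed) = 3948 kJ
  ΔH_A = 3890 − 3948 = −58 kJ
Reaction B:
  Bonds broken (reactants):
    C-C: 3 × 341 = 1023
    C-H: 10 × 428 = 4280
    Σ(broken) = 5303 kJ
  Bonds formed (products):
    C-H: 8 × 428 = 3424
    C=C: 2 × 624 = 1248
    H-H: 1 × 426 = 426
    Σ(formed) = 5098 kJ
  ΔH_B = 5303 − 5098 = +205 kJ
ΔH_A − ΔH_B = −263 kJ, so reaction A has the more negative ΔH; |ΔH_A − ΔH_B| = 263 kJ.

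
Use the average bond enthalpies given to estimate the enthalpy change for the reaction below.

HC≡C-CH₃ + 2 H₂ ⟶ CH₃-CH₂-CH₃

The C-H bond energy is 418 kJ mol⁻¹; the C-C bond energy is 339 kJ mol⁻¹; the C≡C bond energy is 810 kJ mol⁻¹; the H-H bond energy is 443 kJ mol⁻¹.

Bonds broken (reactants):
  C≡C: 1 × 810 = 810
  C-C: 1 × 339 = 339
  C-H: 4 × 418 = 1672
  H-H: 2 × 443 = 886
  Σ(broken) = 3707 kJ
Bonds formed (products):
  C-C: 2 × 339 = 678
  C-H: 8 × 418 = 3344
  Σ(formed) = 4022 kJ
ΔH = Σ(broken) − Σ(formed) = 3707 − 4022 = −315 kJ

ΔH ≈ −315 kJ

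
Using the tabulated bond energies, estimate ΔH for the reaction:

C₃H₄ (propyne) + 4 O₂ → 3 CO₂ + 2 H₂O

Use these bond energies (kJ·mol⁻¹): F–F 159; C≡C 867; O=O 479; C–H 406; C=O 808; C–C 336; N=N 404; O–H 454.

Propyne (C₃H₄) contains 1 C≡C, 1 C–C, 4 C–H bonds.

Bonds broken (reactants):
  C≡C: 1 × 867 = 867
  C–C: 1 × 336 = 336
  C–H: 4 × 406 = 1624
  O=O: 4 × 479 = 1916
  Σ(broken) = 4743 kJ
Bonds formed (products):
  C=O: 6 × 808 = 4848
  O–H: 4 × 454 = 1816
  Σ(formed) = 6664 kJ
ΔH = Σ(broken) − Σ(formed) = 4743 − 6664 = −1921 kJ

ΔH ≈ −1921 kJ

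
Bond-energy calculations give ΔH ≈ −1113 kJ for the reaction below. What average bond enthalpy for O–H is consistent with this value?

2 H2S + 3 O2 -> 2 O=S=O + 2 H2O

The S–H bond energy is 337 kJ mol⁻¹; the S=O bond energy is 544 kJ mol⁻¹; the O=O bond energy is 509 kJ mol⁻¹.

Let D be the O–H bond energy.
Σ(broken) = 3×509 + 4×337 = 2875
Σ(formed) = 4×D + 4×544 = 2176 + 4D
ΔH = Σ(broken) − Σ(formed) = (2875) − (2176 + 4D) = +699 − 4D
Setting this equal to −1113 kJ gives 4D = 1812, so D = 453 kJ/mol.

D(O–H) ≈ 453 kJ/mol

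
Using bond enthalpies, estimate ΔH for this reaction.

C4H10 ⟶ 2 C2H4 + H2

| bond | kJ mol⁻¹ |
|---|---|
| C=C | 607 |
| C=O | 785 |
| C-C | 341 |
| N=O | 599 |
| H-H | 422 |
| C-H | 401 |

Bonds broken (reactants):
  C-C: 3 × 341 = 1023
  C-H: 10 × 401 = 4010
  Σ(broken) = 5033 kJ
Bonds formed (products):
  C-H: 8 × 401 = 3208
  C=C: 2 × 607 = 1214
  H-H: 1 × 422 = 422
  Σ(formed) = 4844 kJ
ΔH = Σ(broken) − Σ(formed) = 5033 − 4844 = +189 kJ

ΔH ≈ +189 kJ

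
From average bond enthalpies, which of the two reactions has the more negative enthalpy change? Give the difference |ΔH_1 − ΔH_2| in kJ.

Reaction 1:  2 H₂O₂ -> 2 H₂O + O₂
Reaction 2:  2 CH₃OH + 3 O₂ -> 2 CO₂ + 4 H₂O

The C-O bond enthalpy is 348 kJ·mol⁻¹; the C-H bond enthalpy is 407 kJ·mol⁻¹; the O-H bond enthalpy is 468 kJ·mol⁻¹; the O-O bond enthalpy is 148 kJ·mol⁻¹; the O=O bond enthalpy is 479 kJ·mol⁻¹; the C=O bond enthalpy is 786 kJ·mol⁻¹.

Reaction 1:
  Bonds broken (reactants):
    O-H: 4 × 468 = 1872
    O-O: 2 × 148 = 296
    Σ(broken) = 2168 kJ
  Bonds formed (products):
    O-H: 4 × 468 = 1872
    O=O: 1 × 479 = 479
    Σ(formed) = 2351 kJ
  ΔH_1 = 2168 − 2351 = −183 kJ
Reaction 2:
  Bonds broken (reactants):
    C-H: 6 × 407 = 2442
    C-O: 2 × 348 = 696
    O-H: 2 × 468 = 936
    O=O: 3 × 479 = 1437
    Σ(broken) = 5511 kJ
  Bonds formed (products):
    C=O: 4 × 786 = 3144
    O-H: 8 × 468 = 3744
    Σ(formed) = 6888 kJ
  ΔH_2 = 5511 − 6888 = −1377 kJ
ΔH_1 − ΔH_2 = +1194 kJ, so reaction 2 has the more negative ΔH; |ΔH_1 − ΔH_2| = 1194 kJ.

Reaction 2, by 1194 kJ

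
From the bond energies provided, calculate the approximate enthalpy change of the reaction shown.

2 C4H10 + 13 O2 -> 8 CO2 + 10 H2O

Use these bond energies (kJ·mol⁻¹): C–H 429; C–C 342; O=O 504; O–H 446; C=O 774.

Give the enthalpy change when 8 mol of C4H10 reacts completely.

Bonds broken (reactants):
  C–C: 6 × 342 = 2052
  C–H: 20 × 429 = 8580
  O=O: 13 × 504 = 6552
  Σ(broken) = 17184 kJ
Bonds formed (products):
  C=O: 16 × 774 = 12384
  O–H: 20 × 446 = 8920
  Σ(formed) = 21304 kJ
ΔH = Σ(broken) − Σ(formed) = 17184 − 21304 = −4120 kJ
For 4× the reaction as written: 4 × (−4120) = −16480 kJ

ΔH = −16480 kJ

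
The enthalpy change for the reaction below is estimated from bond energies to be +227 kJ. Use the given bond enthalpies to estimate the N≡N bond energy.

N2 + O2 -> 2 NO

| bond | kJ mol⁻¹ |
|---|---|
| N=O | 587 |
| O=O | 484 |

D(N≡N) ≈ 917 kJ/mol

Let D be the N≡N bond energy.
Σ(broken) = 1×D + 1×484 = 484 + D
Σ(formed) = 2×587 = 1174
ΔH = Σ(broken) − Σ(formed) = (484 + D) − (1174) = −690 + D
Setting this equal to +227 kJ gives D = 917 kJ/mol.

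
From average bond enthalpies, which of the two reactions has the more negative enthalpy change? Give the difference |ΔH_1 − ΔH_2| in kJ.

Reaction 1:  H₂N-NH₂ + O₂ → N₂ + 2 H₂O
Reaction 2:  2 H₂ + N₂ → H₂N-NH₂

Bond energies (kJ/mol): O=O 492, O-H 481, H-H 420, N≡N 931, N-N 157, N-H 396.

Reaction 1, by 652 kJ

Reaction 1:
  Bonds broken (reactants):
    N-H: 4 × 396 = 1584
    N-N: 1 × 157 = 157
    O=O: 1 × 492 = 492
    Σ(broken) = 2233 kJ
  Bonds formed (products):
    N≡N: 1 × 931 = 931
    O-H: 4 × 481 = 1924
    Σ(formed) = 2855 kJ
  ΔH_1 = 2233 − 2855 = −622 kJ
Reaction 2:
  Bonds broken (reactants):
    H-H: 2 × 420 = 840
    N≡N: 1 × 931 = 931
    Σ(broken) = 1771 kJ
  Bonds formed (products):
    N-H: 4 × 396 = 1584
    N-N: 1 × 157 = 157
    Σ(formed) = 1741 kJ
  ΔH_2 = 1771 − 1741 = +30 kJ
ΔH_1 − ΔH_2 = −652 kJ, so reaction 1 has the more negative ΔH; |ΔH_1 − ΔH_2| = 652 kJ.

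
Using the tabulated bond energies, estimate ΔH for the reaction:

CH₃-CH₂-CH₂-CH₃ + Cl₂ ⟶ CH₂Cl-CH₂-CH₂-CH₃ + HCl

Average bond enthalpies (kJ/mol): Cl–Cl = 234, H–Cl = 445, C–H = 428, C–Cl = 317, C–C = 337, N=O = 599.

Bonds broken (reactants):
  C–C: 3 × 337 = 1011
  C–H: 10 × 428 = 4280
  Cl–Cl: 1 × 234 = 234
  Σ(broken) = 5525 kJ
Bonds formed (products):
  C–C: 3 × 337 = 1011
  C–Cl: 1 × 317 = 317
  C–H: 9 × 428 = 3852
  H–Cl: 1 × 445 = 445
  Σ(formed) = 5625 kJ
ΔH = Σ(broken) − Σ(formed) = 5525 − 5625 = −100 kJ

ΔH ≈ −100 kJ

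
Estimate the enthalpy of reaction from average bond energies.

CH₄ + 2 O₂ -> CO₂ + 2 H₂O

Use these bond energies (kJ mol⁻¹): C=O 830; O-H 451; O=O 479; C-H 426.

Bonds broken (reactants):
  C-H: 4 × 426 = 1704
  O=O: 2 × 479 = 958
  Σ(broken) = 2662 kJ
Bonds formed (products):
  C=O: 2 × 830 = 1660
  O-H: 4 × 451 = 1804
  Σ(formed) = 3464 kJ
ΔH = Σ(broken) − Σ(formed) = 2662 − 3464 = −802 kJ

ΔH ≈ −802 kJ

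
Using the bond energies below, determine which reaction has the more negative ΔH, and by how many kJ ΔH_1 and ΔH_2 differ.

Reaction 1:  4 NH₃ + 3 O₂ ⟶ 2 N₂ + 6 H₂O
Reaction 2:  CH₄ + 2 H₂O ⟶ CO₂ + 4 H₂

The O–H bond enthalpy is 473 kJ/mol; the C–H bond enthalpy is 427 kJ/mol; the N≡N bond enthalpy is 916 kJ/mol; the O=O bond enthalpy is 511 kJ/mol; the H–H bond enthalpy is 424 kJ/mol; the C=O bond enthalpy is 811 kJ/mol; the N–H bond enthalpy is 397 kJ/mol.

Reaction 1, by 1493 kJ

Reaction 1:
  Bonds broken (reactants):
    N–H: 12 × 397 = 4764
    O=O: 3 × 511 = 1533
    Σ(broken) = 6297 kJ
  Bonds formed (products):
    N≡N: 2 × 916 = 1832
    O–H: 12 × 473 = 5676
    Σ(formed) = 7508 kJ
  ΔH_1 = 6297 − 7508 = −1211 kJ
Reaction 2:
  Bonds broken (reactants):
    C–H: 4 × 427 = 1708
    O–H: 4 × 473 = 1892
    Σ(broken) = 3600 kJ
  Bonds formed (products):
    C=O: 2 × 811 = 1622
    H–H: 4 × 424 = 1696
    Σ(formed) = 3318 kJ
  ΔH_2 = 3600 − 3318 = +282 kJ
ΔH_1 − ΔH_2 = −1493 kJ, so reaction 1 has the more negative ΔH; |ΔH_1 − ΔH_2| = 1493 kJ.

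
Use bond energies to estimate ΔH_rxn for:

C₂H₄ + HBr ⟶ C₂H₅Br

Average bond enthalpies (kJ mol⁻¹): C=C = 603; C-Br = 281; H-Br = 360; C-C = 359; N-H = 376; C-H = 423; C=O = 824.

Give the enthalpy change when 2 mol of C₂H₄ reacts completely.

ΔH = −200 kJ

Bonds broken (reactants):
  C-H: 4 × 423 = 1692
  C=C: 1 × 603 = 603
  H-Br: 1 × 360 = 360
  Σ(broken) = 2655 kJ
Bonds formed (products):
  C-Br: 1 × 281 = 281
  C-C: 1 × 359 = 359
  C-H: 5 × 423 = 2115
  Σ(formed) = 2755 kJ
ΔH = Σ(broken) − Σ(formed) = 2655 − 2755 = −100 kJ
For 2× the reaction as written: 2 × (−100) = −200 kJ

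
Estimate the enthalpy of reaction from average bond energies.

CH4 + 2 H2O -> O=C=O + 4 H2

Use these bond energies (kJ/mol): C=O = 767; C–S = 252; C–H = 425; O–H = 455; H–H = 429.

ΔH ≈ +270 kJ

Bonds broken (reactants):
  C–H: 4 × 425 = 1700
  O–H: 4 × 455 = 1820
  Σ(broken) = 3520 kJ
Bonds formed (products):
  C=O: 2 × 767 = 1534
  H–H: 4 × 429 = 1716
  Σ(formed) = 3250 kJ
ΔH = Σ(broken) − Σ(formed) = 3520 − 3250 = +270 kJ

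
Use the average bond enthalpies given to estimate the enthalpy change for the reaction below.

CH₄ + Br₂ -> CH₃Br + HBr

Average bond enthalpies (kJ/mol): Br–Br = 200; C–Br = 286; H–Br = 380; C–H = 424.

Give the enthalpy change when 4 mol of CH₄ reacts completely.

ΔH = −168 kJ

Bonds broken (reactants):
  Br–Br: 1 × 200 = 200
  C–H: 4 × 424 = 1696
  Σ(broken) = 1896 kJ
Bonds formed (products):
  C–Br: 1 × 286 = 286
  C–H: 3 × 424 = 1272
  H–Br: 1 × 380 = 380
  Σ(formed) = 1938 kJ
ΔH = Σ(broken) − Σ(formed) = 1896 − 1938 = −42 kJ
For 4× the reaction as written: 4 × (−42) = −168 kJ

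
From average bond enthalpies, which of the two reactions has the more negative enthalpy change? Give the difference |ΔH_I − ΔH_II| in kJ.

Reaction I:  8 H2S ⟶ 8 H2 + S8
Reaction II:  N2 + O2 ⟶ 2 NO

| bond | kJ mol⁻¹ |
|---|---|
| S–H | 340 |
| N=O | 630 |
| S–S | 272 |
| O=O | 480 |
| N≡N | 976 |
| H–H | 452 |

Reaction I, by 548 kJ

Reaction I:
  Bonds broken (reactants):
    S–H: 16 × 340 = 5440
    Σ(broken) = 5440 kJ
  Bonds formed (products):
    H–H: 8 × 452 = 3616
    S–S: 8 × 272 = 2176
    Σ(formed) = 5792 kJ
  ΔH_I = 5440 − 5792 = −352 kJ
Reaction II:
  Bonds broken (reactants):
    N≡N: 1 × 976 = 976
    O=O: 1 × 480 = 480
    Σ(broken) = 1456 kJ
  Bonds formed (products):
    N=O: 2 × 630 = 1260
    Σ(formed) = 1260 kJ
  ΔH_II = 1456 − 1260 = +196 kJ
ΔH_I − ΔH_II = −548 kJ, so reaction I has the more negative ΔH; |ΔH_I − ΔH_II| = 548 kJ.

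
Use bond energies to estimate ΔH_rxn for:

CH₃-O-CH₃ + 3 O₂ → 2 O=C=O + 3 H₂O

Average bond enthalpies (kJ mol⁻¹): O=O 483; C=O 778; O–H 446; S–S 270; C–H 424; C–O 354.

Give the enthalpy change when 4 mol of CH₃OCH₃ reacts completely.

Bonds broken (reactants):
  C–H: 6 × 424 = 2544
  C–O: 2 × 354 = 708
  O=O: 3 × 483 = 1449
  Σ(broken) = 4701 kJ
Bonds formed (products):
  C=O: 4 × 778 = 3112
  O–H: 6 × 446 = 2676
  Σ(formed) = 5788 kJ
ΔH = Σ(broken) − Σ(formed) = 4701 − 5788 = −1087 kJ
For 4× the reaction as written: 4 × (−1087) = −4348 kJ

ΔH = −4348 kJ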